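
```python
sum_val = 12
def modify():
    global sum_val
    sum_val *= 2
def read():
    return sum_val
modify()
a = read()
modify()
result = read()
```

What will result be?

Step 1: sum_val = 12.
Step 2: First modify(): sum_val = 12 * 2 = 24.
Step 3: Second modify(): sum_val = 24 * 2 = 48.
Step 4: read() returns 48

The answer is 48.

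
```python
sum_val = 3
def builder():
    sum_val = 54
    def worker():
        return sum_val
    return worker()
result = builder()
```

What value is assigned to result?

Step 1: sum_val = 3 globally, but builder() defines sum_val = 54 locally.
Step 2: worker() looks up sum_val. Not in local scope, so checks enclosing scope (builder) and finds sum_val = 54.
Step 3: result = 54

The answer is 54.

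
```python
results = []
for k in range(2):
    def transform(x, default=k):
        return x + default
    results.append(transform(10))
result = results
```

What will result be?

Step 1: Default argument default=k is evaluated at function definition time.
Step 2: Each iteration creates transform with default = current k value.
Step 3: transform(10) returns 10 + default. results = [10, 11]

The answer is [10, 11].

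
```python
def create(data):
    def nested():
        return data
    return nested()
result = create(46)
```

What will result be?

Step 1: create(46) binds parameter data = 46.
Step 2: nested() looks up data in enclosing scope and finds the parameter data = 46.
Step 3: result = 46

The answer is 46.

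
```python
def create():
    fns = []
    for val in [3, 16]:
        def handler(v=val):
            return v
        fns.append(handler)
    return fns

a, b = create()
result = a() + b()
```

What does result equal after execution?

Step 1: Default argument v=val captures val at each iteration.
Step 2: a() returns 3 (captured at first iteration), b() returns 16 (captured at second).
Step 3: result = 3 + 16 = 19

The answer is 19.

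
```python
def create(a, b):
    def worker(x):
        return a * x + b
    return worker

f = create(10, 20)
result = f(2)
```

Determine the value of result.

Step 1: create(10, 20) captures a = 10, b = 20.
Step 2: f(2) computes 10 * 2 + 20 = 40.
Step 3: result = 40

The answer is 40.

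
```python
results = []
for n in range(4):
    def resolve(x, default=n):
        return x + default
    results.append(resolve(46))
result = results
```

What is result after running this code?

Step 1: Default argument default=n is evaluated at function definition time.
Step 2: Each iteration creates resolve with default = current n value.
Step 3: resolve(46) returns 46 + default. results = [46, 47, 48, 49]

The answer is [46, 47, 48, 49].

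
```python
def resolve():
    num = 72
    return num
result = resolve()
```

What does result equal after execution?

Step 1: resolve() defines num = 72 in its local scope.
Step 2: return num finds the local variable num = 72.
Step 3: result = 72

The answer is 72.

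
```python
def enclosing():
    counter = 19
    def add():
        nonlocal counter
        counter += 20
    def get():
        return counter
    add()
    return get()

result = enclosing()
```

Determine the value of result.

Step 1: counter = 19. add() modifies it via nonlocal, get() reads it.
Step 2: add() makes counter = 19 + 20 = 39.
Step 3: get() returns 39. result = 39

The answer is 39.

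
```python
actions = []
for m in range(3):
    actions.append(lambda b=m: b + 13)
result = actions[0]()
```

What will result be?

Step 1: Default argument b=m captures m's value at definition time.
Step 2: actions[0] was defined when m = 0, so b defaults to 0.
Step 3: result = 0 + 13 = 13 (default arg fixes the late binding issue)

The answer is 13.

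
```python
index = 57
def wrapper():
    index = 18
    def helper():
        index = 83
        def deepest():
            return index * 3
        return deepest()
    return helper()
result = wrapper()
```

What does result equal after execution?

Step 1: deepest() looks up index through LEGB: not local, finds index = 83 in enclosing helper().
Step 2: Returns 83 * 3 = 249.
Step 3: result = 249

The answer is 249.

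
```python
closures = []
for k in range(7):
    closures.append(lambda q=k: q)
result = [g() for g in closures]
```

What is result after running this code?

Step 1: Default arg q=k captures k at each iteration.
Step 2: Each lambda has its own default: 0, 1, ..., 6.
Step 3: result = [0, 1, 2, 3, 4, 5, 6]

The answer is [0, 1, 2, 3, 4, 5, 6].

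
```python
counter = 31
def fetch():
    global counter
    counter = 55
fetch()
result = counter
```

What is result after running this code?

Step 1: counter = 31 globally.
Step 2: fetch() declares global counter and sets it to 55.
Step 3: After fetch(), global counter = 55. result = 55

The answer is 55.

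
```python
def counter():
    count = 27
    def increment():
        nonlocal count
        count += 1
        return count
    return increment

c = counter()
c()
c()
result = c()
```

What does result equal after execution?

Step 1: counter() creates closure with count = 27.
Step 2: Each c() call increments count via nonlocal. After 3 calls: 27 + 3 = 30.
Step 3: result = 30

The answer is 30.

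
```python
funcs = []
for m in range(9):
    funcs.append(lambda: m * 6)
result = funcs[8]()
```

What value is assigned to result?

Step 1: All lambdas reference the same variable m (late binding).
Step 2: After the loop, m = 8. Every lambda returns m * 6.
Step 3: funcs[8]() = 8 * 6 = 48

The answer is 48.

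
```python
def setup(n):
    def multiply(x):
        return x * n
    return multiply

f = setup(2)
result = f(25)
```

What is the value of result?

Step 1: setup(2) returns multiply closure with n = 2.
Step 2: f(25) computes 25 * 2 = 50.
Step 3: result = 50

The answer is 50.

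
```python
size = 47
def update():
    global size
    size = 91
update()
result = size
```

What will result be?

Step 1: size = 47 globally.
Step 2: update() declares global size and sets it to 91.
Step 3: After update(), global size = 91. result = 91

The answer is 91.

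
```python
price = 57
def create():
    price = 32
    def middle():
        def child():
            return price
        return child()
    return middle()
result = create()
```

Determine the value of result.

Step 1: create() defines price = 32. middle() and child() have no local price.
Step 2: child() checks local (none), enclosing middle() (none), enclosing create() and finds price = 32.
Step 3: result = 32

The answer is 32.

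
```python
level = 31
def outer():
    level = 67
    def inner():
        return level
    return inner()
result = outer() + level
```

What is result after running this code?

Step 1: Global level = 31. outer() shadows with level = 67.
Step 2: inner() returns enclosing level = 67. outer() = 67.
Step 3: result = 67 + global level (31) = 98

The answer is 98.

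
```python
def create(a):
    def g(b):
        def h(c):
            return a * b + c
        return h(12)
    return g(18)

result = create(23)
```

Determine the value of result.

Step 1: a = 23, b = 18, c = 12.
Step 2: h() computes a * b + c = 23 * 18 + 12 = 426.
Step 3: result = 426

The answer is 426.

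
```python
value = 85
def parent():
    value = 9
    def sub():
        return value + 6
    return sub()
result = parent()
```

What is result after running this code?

Step 1: parent() shadows global value with value = 9.
Step 2: sub() finds value = 9 in enclosing scope, computes 9 + 6 = 15.
Step 3: result = 15

The answer is 15.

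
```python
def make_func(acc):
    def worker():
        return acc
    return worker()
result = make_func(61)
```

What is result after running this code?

Step 1: make_func(61) binds parameter acc = 61.
Step 2: worker() looks up acc in enclosing scope and finds the parameter acc = 61.
Step 3: result = 61

The answer is 61.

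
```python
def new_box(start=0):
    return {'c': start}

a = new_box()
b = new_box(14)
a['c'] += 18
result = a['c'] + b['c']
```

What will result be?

Step 1: new_box() returns a new dict each call (immutable default 0).
Step 2: a = {'c': 0}, b = {'c': 14}.
Step 3: a['c'] += 18 = 18. result = 18 + 14 = 32

The answer is 32.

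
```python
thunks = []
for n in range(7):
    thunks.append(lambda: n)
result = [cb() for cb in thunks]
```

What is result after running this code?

Step 1: All 7 lambdas share the same variable n.
Step 2: After the loop, n = 6.
Step 3: Each call returns 6. result = [6, 6, 6, 6, 6, 6, 6]

The answer is [6, 6, 6, 6, 6, 6, 6].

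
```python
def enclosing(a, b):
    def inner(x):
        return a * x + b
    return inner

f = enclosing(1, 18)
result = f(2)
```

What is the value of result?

Step 1: enclosing(1, 18) captures a = 1, b = 18.
Step 2: f(2) computes 1 * 2 + 18 = 20.
Step 3: result = 20

The answer is 20.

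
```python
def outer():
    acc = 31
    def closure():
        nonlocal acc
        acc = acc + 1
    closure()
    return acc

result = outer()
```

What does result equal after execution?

Step 1: outer() sets acc = 31.
Step 2: closure() uses nonlocal to modify acc in outer's scope: acc = 31 + 1 = 32.
Step 3: outer() returns the modified acc = 32

The answer is 32.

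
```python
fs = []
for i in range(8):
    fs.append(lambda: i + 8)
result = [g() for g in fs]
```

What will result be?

Step 1: All lambdas capture i by reference. After the loop, i = 7.
Step 2: Each call returns 7 + 8 = 15.
Step 3: result = [15, 15, 15, 15, 15, 15, 15, 15]

The answer is [15, 15, 15, 15, 15, 15, 15, 15].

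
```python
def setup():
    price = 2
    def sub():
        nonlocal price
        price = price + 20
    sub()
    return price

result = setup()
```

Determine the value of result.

Step 1: setup() sets price = 2.
Step 2: sub() uses nonlocal to modify price in setup's scope: price = 2 + 20 = 22.
Step 3: setup() returns the modified price = 22

The answer is 22.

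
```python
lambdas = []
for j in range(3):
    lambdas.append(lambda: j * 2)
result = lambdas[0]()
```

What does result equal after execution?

Step 1: All lambdas reference the same variable j (late binding).
Step 2: After the loop, j = 2. Every lambda returns j * 2.
Step 3: lambdas[0]() = 2 * 2 = 4

The answer is 4.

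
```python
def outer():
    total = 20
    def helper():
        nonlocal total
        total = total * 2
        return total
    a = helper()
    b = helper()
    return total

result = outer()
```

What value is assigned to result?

Step 1: total starts at 20.
Step 2: First helper(): total = 20 * 2 = 40.
Step 3: Second helper(): total = 40 * 2 = 80.
Step 4: result = 80

The answer is 80.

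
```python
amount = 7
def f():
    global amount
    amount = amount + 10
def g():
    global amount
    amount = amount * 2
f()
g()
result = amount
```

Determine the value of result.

Step 1: amount = 7.
Step 2: f() adds 10: amount = 7 + 10 = 17.
Step 3: g() doubles: amount = 17 * 2 = 34.
Step 4: result = 34

The answer is 34.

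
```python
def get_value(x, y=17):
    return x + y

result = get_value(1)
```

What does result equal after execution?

Step 1: get_value(1) uses default y = 17.
Step 2: Returns 1 + 17 = 18.
Step 3: result = 18

The answer is 18.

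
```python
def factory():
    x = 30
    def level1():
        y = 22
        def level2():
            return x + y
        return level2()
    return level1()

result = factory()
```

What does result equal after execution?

Step 1: x = 30 in factory. y = 22 in level1.
Step 2: level2() reads x = 30 and y = 22 from enclosing scopes.
Step 3: result = 30 + 22 = 52

The answer is 52.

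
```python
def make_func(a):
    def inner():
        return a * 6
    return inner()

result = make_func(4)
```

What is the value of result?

Step 1: make_func(4) binds parameter a = 4.
Step 2: inner() accesses a = 4 from enclosing scope.
Step 3: result = 4 * 6 = 24

The answer is 24.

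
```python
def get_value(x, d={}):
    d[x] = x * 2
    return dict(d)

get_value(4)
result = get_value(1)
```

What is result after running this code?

Step 1: Mutable default dict is shared across calls.
Step 2: First call adds 4: 8. Second call adds 1: 2.
Step 3: result = {4: 8, 1: 2}

The answer is {4: 8, 1: 2}.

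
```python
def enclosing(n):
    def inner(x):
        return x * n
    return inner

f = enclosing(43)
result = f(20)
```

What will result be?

Step 1: enclosing(43) creates a closure capturing n = 43.
Step 2: f(20) computes 20 * 43 = 860.
Step 3: result = 860

The answer is 860.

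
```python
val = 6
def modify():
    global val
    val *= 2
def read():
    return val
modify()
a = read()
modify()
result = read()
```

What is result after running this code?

Step 1: val = 6.
Step 2: First modify(): val = 6 * 2 = 12.
Step 3: Second modify(): val = 12 * 2 = 24.
Step 4: read() returns 24

The answer is 24.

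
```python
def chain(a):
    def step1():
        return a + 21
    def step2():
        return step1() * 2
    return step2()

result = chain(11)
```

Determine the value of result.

Step 1: chain(11) captures a = 11.
Step 2: step2() calls step1() which returns 11 + 21 = 32.
Step 3: step2() returns 32 * 2 = 64

The answer is 64.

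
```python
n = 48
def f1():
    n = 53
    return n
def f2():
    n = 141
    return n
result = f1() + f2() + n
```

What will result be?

Step 1: Each function shadows global n with its own local.
Step 2: f1() returns 53, f2() returns 141.
Step 3: Global n = 48 is unchanged. result = 53 + 141 + 48 = 242

The answer is 242.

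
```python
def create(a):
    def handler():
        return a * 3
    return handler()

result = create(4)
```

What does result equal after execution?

Step 1: create(4) binds parameter a = 4.
Step 2: handler() accesses a = 4 from enclosing scope.
Step 3: result = 4 * 3 = 12

The answer is 12.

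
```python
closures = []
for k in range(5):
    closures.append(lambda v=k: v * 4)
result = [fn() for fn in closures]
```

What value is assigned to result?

Step 1: Default arg v=k captures k at each iteration.
Step 2: closures[k] has v defaulting to k, returns k * 4.
Step 3: result = [0, 4, 8, 12, 16]

The answer is [0, 4, 8, 12, 16].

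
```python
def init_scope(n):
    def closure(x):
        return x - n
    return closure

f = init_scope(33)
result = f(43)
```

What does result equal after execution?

Step 1: init_scope(33) creates a closure capturing n = 33.
Step 2: f(43) computes 43 - 33 = 10.
Step 3: result = 10

The answer is 10.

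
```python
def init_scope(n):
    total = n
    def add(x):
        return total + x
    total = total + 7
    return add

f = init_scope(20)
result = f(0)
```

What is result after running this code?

Step 1: init_scope(20) sets total = 20, then total = 20 + 7 = 27.
Step 2: Closures capture by reference, so add sees total = 27.
Step 3: f(0) returns 27 + 0 = 27

The answer is 27.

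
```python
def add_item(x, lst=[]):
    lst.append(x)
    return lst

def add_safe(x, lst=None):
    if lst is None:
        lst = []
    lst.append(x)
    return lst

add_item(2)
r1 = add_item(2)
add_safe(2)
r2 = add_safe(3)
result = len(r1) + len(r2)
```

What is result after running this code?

Step 1: add_item shares mutable default: after 2 calls, lst = [2, 2], len = 2.
Step 2: add_safe creates fresh list each time: r2 = [3], len = 1.
Step 3: result = 2 + 1 = 3

The answer is 3.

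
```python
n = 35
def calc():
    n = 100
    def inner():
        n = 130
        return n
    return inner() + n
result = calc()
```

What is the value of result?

Step 1: calc() has local n = 100. inner() has local n = 130.
Step 2: inner() returns its local n = 130.
Step 3: calc() returns 130 + its own n (100) = 230

The answer is 230.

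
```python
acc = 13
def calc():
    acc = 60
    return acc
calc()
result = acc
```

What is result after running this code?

Step 1: Global acc = 13.
Step 2: calc() creates local acc = 60 (shadow, not modification).
Step 3: After calc() returns, global acc is unchanged. result = 13

The answer is 13.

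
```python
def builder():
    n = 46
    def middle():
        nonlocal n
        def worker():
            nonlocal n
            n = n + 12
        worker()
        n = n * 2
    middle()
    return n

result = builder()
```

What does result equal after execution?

Step 1: n = 46.
Step 2: worker() adds 12: n = 46 + 12 = 58.
Step 3: middle() doubles: n = 58 * 2 = 116.
Step 4: result = 116

The answer is 116.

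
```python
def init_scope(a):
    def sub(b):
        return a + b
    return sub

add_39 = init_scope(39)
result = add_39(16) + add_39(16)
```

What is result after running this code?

Step 1: add_39 captures a = 39.
Step 2: add_39(16) = 39 + 16 = 55, called twice.
Step 3: result = 55 + 55 = 110

The answer is 110.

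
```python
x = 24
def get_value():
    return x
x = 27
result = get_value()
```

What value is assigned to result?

Step 1: x is first set to 24, then reassigned to 27.
Step 2: get_value() is called after the reassignment, so it looks up the current global x = 27.
Step 3: result = 27

The answer is 27.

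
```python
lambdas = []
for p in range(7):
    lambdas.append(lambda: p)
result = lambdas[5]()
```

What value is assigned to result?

Step 1: The loop creates 7 lambdas, all referencing the same variable p.
Step 2: After the loop, p = 6 (final value).
Step 3: lambdas[5]() looks up p at call time and finds 6. This is the late binding gotcha. result = 6

The answer is 6.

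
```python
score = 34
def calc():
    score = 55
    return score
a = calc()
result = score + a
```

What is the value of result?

Step 1: Global score = 34. calc() returns local score = 55.
Step 2: a = 55. Global score still = 34.
Step 3: result = 34 + 55 = 89

The answer is 89.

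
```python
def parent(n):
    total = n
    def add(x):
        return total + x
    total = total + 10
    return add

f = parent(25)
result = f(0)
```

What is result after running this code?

Step 1: parent(25) sets total = 25, then total = 25 + 10 = 35.
Step 2: Closures capture by reference, so add sees total = 35.
Step 3: f(0) returns 35 + 0 = 35

The answer is 35.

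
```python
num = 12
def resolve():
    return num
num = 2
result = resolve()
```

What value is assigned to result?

Step 1: num is first set to 12, then reassigned to 2.
Step 2: resolve() is called after the reassignment, so it looks up the current global num = 2.
Step 3: result = 2

The answer is 2.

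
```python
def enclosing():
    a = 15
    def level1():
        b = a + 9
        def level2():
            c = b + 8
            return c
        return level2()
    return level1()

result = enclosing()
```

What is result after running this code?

Step 1: a = 15. b = a + 9 = 24.
Step 2: c = b + 8 = 24 + 8 = 32.
Step 3: result = 32

The answer is 32.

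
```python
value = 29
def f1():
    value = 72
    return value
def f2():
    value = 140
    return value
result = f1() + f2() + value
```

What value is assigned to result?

Step 1: Each function shadows global value with its own local.
Step 2: f1() returns 72, f2() returns 140.
Step 3: Global value = 29 is unchanged. result = 72 + 140 + 29 = 241

The answer is 241.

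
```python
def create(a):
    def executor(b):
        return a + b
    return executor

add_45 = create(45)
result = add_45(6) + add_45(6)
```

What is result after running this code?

Step 1: add_45 captures a = 45.
Step 2: add_45(6) = 45 + 6 = 51, called twice.
Step 3: result = 51 + 51 = 102

The answer is 102.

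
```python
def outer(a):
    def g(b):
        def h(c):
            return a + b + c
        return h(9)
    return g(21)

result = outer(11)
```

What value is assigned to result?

Step 1: a = 11, b = 21, c = 9 across three nested scopes.
Step 2: h() accesses all three via LEGB rule.
Step 3: result = 11 + 21 + 9 = 41

The answer is 41.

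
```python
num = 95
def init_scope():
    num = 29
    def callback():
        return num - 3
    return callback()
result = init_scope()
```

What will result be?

Step 1: init_scope() shadows global num with num = 29.
Step 2: callback() finds num = 29 in enclosing scope, computes 29 - 3 = 26.
Step 3: result = 26

The answer is 26.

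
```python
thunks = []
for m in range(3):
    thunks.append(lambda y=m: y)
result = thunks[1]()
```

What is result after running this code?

Step 1: Default argument y=m captures m's value at each iteration.
Step 2: thunks[1] captured y = 1 when m was 1.
Step 3: result = 1

The answer is 1.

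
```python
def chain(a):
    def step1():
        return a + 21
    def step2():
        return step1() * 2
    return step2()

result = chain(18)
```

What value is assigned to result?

Step 1: chain(18) captures a = 18.
Step 2: step2() calls step1() which returns 18 + 21 = 39.
Step 3: step2() returns 39 * 2 = 78

The answer is 78.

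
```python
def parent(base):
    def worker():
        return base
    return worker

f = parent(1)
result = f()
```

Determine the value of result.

Step 1: parent(1) creates closure capturing base = 1.
Step 2: f() returns the captured base = 1.
Step 3: result = 1

The answer is 1.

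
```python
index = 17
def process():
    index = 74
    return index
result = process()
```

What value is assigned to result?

Step 1: Global index = 17.
Step 2: process() creates local index = 74, shadowing the global.
Step 3: Returns local index = 74. result = 74

The answer is 74.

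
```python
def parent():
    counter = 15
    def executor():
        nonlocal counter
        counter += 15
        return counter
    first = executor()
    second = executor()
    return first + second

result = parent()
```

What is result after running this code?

Step 1: counter starts at 15.
Step 2: First call: counter = 15 + 15 = 30, returns 30.
Step 3: Second call: counter = 30 + 15 = 45, returns 45.
Step 4: result = 30 + 45 = 75

The answer is 75.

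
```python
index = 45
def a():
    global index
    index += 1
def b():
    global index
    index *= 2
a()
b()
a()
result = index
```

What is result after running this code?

Step 1: index = 45.
Step 2: a(): index = 45 + 1 = 46.
Step 3: b(): index = 46 * 2 = 92.
Step 4: a(): index = 92 + 1 = 93

The answer is 93.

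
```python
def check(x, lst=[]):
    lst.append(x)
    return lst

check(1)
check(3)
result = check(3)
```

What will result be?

Step 1: Mutable default argument gotcha! The list [] is created once.
Step 2: Each call appends to the SAME list: [1], [1, 3], [1, 3, 3].
Step 3: result = [1, 3, 3]

The answer is [1, 3, 3].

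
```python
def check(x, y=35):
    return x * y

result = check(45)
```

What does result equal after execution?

Step 1: check(45) uses default y = 35.
Step 2: Returns 45 * 35 = 1575.
Step 3: result = 1575

The answer is 1575.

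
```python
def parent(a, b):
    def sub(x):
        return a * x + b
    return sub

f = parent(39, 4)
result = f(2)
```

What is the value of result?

Step 1: parent(39, 4) captures a = 39, b = 4.
Step 2: f(2) computes 39 * 2 + 4 = 82.
Step 3: result = 82

The answer is 82.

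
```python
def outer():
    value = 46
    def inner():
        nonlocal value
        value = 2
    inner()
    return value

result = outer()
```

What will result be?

Step 1: outer() sets value = 46.
Step 2: inner() uses nonlocal to reassign value = 2.
Step 3: result = 2

The answer is 2.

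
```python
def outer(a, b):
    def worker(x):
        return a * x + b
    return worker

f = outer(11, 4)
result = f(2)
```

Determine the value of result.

Step 1: outer(11, 4) captures a = 11, b = 4.
Step 2: f(2) computes 11 * 2 + 4 = 26.
Step 3: result = 26

The answer is 26.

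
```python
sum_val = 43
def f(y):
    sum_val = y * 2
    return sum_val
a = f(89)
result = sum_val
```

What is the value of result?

Step 1: Global sum_val = 43.
Step 2: f(89) creates local sum_val = 89 * 2 = 178.
Step 3: Global sum_val unchanged because no global keyword. result = 43

The answer is 43.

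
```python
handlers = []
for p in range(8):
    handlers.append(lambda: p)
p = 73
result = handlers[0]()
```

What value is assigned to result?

Step 1: Lambdas capture the variable p by reference, not by value.
Step 2: After the loop, p is reassigned to 73.
Step 3: handlers[0]() looks up the current p = 73. result = 73

The answer is 73.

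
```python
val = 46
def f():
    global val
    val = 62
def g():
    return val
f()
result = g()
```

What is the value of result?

Step 1: val = 46.
Step 2: f() sets global val = 62.
Step 3: g() reads global val = 62. result = 62

The answer is 62.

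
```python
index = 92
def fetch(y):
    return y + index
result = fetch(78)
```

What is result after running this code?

Step 1: index = 92 is defined globally.
Step 2: fetch(78) uses parameter y = 78 and looks up index from global scope = 92.
Step 3: result = 78 + 92 = 170

The answer is 170.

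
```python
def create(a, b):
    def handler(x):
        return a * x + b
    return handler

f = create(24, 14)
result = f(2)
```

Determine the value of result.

Step 1: create(24, 14) captures a = 24, b = 14.
Step 2: f(2) computes 24 * 2 + 14 = 62.
Step 3: result = 62

The answer is 62.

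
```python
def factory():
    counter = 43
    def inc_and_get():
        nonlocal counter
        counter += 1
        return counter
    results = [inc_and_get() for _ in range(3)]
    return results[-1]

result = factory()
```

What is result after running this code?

Step 1: counter = 43.
Step 2: Three calls to inc_and_get(), each adding 1.
Step 3: Last value = 43 + 1 * 3 = 46

The answer is 46.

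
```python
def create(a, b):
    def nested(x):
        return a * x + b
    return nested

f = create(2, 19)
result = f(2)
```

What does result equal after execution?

Step 1: create(2, 19) captures a = 2, b = 19.
Step 2: f(2) computes 2 * 2 + 19 = 23.
Step 3: result = 23

The answer is 23.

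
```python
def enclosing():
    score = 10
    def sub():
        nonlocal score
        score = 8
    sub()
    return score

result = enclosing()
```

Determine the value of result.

Step 1: enclosing() sets score = 10.
Step 2: sub() uses nonlocal to reassign score = 8.
Step 3: result = 8

The answer is 8.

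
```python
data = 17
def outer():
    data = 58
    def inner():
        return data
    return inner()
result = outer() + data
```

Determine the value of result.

Step 1: Global data = 17. outer() shadows with data = 58.
Step 2: inner() returns enclosing data = 58. outer() = 58.
Step 3: result = 58 + global data (17) = 75

The answer is 75.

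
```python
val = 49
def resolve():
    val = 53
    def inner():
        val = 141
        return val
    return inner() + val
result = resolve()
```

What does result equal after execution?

Step 1: resolve() has local val = 53. inner() has local val = 141.
Step 2: inner() returns its local val = 141.
Step 3: resolve() returns 141 + its own val (53) = 194

The answer is 194.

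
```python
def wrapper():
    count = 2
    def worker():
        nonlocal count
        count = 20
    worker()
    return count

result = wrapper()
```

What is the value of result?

Step 1: wrapper() sets count = 2.
Step 2: worker() uses nonlocal to reassign count = 20.
Step 3: result = 20

The answer is 20.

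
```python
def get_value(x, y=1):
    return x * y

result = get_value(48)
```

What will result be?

Step 1: get_value(48) uses default y = 1.
Step 2: Returns 48 * 1 = 48.
Step 3: result = 48

The answer is 48.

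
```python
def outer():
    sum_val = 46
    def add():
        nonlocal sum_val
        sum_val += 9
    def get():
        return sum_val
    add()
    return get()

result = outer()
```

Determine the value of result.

Step 1: sum_val = 46. add() modifies it via nonlocal, get() reads it.
Step 2: add() makes sum_val = 46 + 9 = 55.
Step 3: get() returns 55. result = 55

The answer is 55.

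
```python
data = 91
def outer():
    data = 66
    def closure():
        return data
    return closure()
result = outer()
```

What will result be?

Step 1: data = 91 globally, but outer() defines data = 66 locally.
Step 2: closure() looks up data. Not in local scope, so checks enclosing scope (outer) and finds data = 66.
Step 3: result = 66

The answer is 66.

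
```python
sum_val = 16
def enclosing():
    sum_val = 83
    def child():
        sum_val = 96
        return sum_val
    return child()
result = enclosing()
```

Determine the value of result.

Step 1: Three scopes define sum_val: global (16), enclosing (83), child (96).
Step 2: child() has its own local sum_val = 96, which shadows both enclosing and global.
Step 3: result = 96 (local wins in LEGB)

The answer is 96.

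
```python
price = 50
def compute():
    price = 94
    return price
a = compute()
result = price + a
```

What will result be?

Step 1: Global price = 50. compute() returns local price = 94.
Step 2: a = 94. Global price still = 50.
Step 3: result = 50 + 94 = 144

The answer is 144.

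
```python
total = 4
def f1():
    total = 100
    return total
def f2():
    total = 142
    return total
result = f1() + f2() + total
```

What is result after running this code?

Step 1: Each function shadows global total with its own local.
Step 2: f1() returns 100, f2() returns 142.
Step 3: Global total = 4 is unchanged. result = 100 + 142 + 4 = 246

The answer is 246.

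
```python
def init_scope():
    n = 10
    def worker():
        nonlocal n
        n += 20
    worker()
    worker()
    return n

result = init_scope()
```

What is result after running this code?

Step 1: n starts at 10.
Step 2: worker() is called 2 times, each adding 20.
Step 3: n = 10 + 20 * 2 = 50

The answer is 50.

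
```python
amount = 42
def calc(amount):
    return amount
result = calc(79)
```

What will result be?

Step 1: Global amount = 42.
Step 2: calc(79) takes parameter amount = 79, which shadows the global.
Step 3: result = 79

The answer is 79.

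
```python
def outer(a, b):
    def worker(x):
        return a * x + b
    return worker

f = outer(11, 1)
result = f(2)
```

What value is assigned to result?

Step 1: outer(11, 1) captures a = 11, b = 1.
Step 2: f(2) computes 11 * 2 + 1 = 23.
Step 3: result = 23

The answer is 23.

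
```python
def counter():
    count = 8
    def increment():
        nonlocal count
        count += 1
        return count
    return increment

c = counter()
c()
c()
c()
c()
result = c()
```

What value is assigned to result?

Step 1: counter() creates closure with count = 8.
Step 2: Each c() call increments count via nonlocal. After 5 calls: 8 + 5 = 13.
Step 3: result = 13

The answer is 13.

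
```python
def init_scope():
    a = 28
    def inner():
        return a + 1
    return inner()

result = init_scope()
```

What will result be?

Step 1: init_scope() defines a = 28.
Step 2: inner() reads a = 28 from enclosing scope, returns 28 + 1 = 29.
Step 3: result = 29

The answer is 29.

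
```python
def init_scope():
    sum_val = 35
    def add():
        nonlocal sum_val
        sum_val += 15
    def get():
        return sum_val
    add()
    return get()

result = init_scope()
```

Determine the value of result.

Step 1: sum_val = 35. add() modifies it via nonlocal, get() reads it.
Step 2: add() makes sum_val = 35 + 15 = 50.
Step 3: get() returns 50. result = 50

The answer is 50.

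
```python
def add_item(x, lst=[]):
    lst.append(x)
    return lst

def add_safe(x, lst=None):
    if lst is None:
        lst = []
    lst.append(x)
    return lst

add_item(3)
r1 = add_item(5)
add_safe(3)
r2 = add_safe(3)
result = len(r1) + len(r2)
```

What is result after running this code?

Step 1: add_item shares mutable default: after 2 calls, lst = [3, 5], len = 2.
Step 2: add_safe creates fresh list each time: r2 = [3], len = 1.
Step 3: result = 2 + 1 = 3

The answer is 3.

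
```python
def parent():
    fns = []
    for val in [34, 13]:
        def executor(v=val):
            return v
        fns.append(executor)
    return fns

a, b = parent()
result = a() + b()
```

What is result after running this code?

Step 1: Default argument v=val captures val at each iteration.
Step 2: a() returns 34 (captured at first iteration), b() returns 13 (captured at second).
Step 3: result = 34 + 13 = 47

The answer is 47.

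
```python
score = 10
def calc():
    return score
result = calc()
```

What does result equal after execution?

Step 1: score = 10 is defined in the global scope.
Step 2: calc() looks up score. No local score exists, so Python checks the global scope via LEGB rule and finds score = 10.
Step 3: result = 10

The answer is 10.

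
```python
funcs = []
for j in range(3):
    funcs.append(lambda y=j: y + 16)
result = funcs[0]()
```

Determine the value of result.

Step 1: Default argument y=j captures j's value at definition time.
Step 2: funcs[0] was defined when j = 0, so y defaults to 0.
Step 3: result = 0 + 16 = 16 (default arg fixes the late binding issue)

The answer is 16.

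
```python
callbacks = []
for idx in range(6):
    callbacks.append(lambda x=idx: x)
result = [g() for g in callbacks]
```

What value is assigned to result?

Step 1: Default arg x=idx captures idx at each iteration.
Step 2: Each lambda has its own default: 0, 1, ..., 5.
Step 3: result = [0, 1, 2, 3, 4, 5]

The answer is [0, 1, 2, 3, 4, 5].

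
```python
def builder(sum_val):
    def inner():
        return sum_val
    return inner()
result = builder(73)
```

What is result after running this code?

Step 1: builder(73) binds parameter sum_val = 73.
Step 2: inner() looks up sum_val in enclosing scope and finds the parameter sum_val = 73.
Step 3: result = 73

The answer is 73.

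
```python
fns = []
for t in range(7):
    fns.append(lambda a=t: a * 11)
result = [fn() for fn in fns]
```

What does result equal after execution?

Step 1: Default arg a=t captures t at each iteration.
Step 2: fns[k] has a defaulting to k, returns k * 11.
Step 3: result = [0, 11, 22, 33, 44, 55, 66]

The answer is [0, 11, 22, 33, 44, 55, 66].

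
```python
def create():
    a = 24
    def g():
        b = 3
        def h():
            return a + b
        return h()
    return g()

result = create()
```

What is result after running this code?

Step 1: create() defines a = 24. g() defines b = 3.
Step 2: h() accesses both from enclosing scopes: a = 24, b = 3.
Step 3: result = 24 + 3 = 27

The answer is 27.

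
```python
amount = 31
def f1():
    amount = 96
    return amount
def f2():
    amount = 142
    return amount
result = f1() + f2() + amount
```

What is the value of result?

Step 1: Each function shadows global amount with its own local.
Step 2: f1() returns 96, f2() returns 142.
Step 3: Global amount = 31 is unchanged. result = 96 + 142 + 31 = 269

The answer is 269.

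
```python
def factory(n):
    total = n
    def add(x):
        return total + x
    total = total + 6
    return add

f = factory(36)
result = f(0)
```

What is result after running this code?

Step 1: factory(36) sets total = 36, then total = 36 + 6 = 42.
Step 2: Closures capture by reference, so add sees total = 42.
Step 3: f(0) returns 42 + 0 = 42

The answer is 42.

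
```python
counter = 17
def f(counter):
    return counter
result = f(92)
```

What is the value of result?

Step 1: Global counter = 17.
Step 2: f(92) takes parameter counter = 92, which shadows the global.
Step 3: result = 92

The answer is 92.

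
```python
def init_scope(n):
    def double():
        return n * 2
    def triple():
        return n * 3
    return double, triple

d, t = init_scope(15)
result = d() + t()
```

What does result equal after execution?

Step 1: Both closures capture the same n = 15.
Step 2: d() = 15 * 2 = 30, t() = 15 * 3 = 45.
Step 3: result = 30 + 45 = 75

The answer is 75.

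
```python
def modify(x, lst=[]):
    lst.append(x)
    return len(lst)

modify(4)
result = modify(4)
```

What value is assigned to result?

Step 1: Mutable default list persists between calls.
Step 2: First call: lst = [4], len = 1. Second call: lst = [4, 4], len = 2.
Step 3: result = 2

The answer is 2.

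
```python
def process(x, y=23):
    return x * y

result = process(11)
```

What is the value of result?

Step 1: process(11) uses default y = 23.
Step 2: Returns 11 * 23 = 253.
Step 3: result = 253

The answer is 253.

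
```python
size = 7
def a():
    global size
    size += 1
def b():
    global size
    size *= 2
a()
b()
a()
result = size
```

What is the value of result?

Step 1: size = 7.
Step 2: a(): size = 7 + 1 = 8.
Step 3: b(): size = 8 * 2 = 16.
Step 4: a(): size = 16 + 1 = 17

The answer is 17.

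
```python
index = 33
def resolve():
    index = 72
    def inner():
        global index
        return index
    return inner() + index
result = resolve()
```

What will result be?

Step 1: Global index = 33. resolve() shadows with local index = 72.
Step 2: inner() uses global keyword, so inner() returns global index = 33.
Step 3: resolve() returns 33 + 72 = 105

The answer is 105.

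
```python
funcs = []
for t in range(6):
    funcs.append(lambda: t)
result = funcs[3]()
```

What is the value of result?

Step 1: The loop creates 6 lambdas, all referencing the same variable t.
Step 2: After the loop, t = 5 (final value).
Step 3: funcs[3]() looks up t at call time and finds 5. This is the late binding gotcha. result = 5

The answer is 5.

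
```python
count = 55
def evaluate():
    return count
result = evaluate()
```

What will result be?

Step 1: count = 55 is defined in the global scope.
Step 2: evaluate() looks up count. No local count exists, so Python checks the global scope via LEGB rule and finds count = 55.
Step 3: result = 55

The answer is 55.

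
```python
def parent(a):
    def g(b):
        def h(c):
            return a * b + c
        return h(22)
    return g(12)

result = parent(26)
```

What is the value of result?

Step 1: a = 26, b = 12, c = 22.
Step 2: h() computes a * b + c = 26 * 12 + 22 = 334.
Step 3: result = 334

The answer is 334.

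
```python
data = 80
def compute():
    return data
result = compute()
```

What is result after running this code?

Step 1: data = 80 is defined in the global scope.
Step 2: compute() looks up data. No local data exists, so Python checks the global scope via LEGB rule and finds data = 80.
Step 3: result = 80

The answer is 80.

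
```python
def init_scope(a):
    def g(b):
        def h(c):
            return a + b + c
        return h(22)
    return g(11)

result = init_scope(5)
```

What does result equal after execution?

Step 1: a = 5, b = 11, c = 22 across three nested scopes.
Step 2: h() accesses all three via LEGB rule.
Step 3: result = 5 + 11 + 22 = 38

The answer is 38.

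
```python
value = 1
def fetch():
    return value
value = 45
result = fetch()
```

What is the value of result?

Step 1: value is first set to 1, then reassigned to 45.
Step 2: fetch() is called after the reassignment, so it looks up the current global value = 45.
Step 3: result = 45

The answer is 45.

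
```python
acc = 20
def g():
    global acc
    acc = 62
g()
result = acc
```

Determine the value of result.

Step 1: acc = 20 globally.
Step 2: g() declares global acc and sets it to 62.
Step 3: After g(), global acc = 62. result = 62

The answer is 62.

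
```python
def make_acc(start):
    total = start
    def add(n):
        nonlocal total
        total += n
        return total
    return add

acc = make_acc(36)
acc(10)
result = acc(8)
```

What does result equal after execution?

Step 1: make_acc(36) creates closure with total = 36.
Step 2: First acc(10): total = 36 + 10 = 46.
Step 3: Second acc(8): total = 46 + 8 = 54. result = 54

The answer is 54.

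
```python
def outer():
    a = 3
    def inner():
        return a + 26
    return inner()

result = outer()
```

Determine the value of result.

Step 1: outer() defines a = 3.
Step 2: inner() reads a = 3 from enclosing scope, returns 3 + 26 = 29.
Step 3: result = 29

The answer is 29.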